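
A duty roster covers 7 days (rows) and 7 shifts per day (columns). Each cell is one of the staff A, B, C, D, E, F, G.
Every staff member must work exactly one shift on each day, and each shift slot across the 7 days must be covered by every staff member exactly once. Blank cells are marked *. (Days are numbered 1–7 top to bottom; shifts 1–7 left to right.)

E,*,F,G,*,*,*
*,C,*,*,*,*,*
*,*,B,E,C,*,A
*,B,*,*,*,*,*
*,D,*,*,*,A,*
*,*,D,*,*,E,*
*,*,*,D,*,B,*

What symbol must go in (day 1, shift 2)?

Day 1 already has {E, F, G} and shift 2 already has {B, C, D}, so day 1, shift 2 must be A.

A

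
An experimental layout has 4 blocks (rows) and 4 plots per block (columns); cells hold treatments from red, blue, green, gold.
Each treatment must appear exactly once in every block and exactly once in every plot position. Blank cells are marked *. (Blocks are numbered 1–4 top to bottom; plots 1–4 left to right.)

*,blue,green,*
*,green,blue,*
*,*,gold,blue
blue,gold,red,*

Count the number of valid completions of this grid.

Block 1, plot 1: eliminating its block and plot leaves {red, gold}.
Block 1, plot 4: eliminating its block and plot leaves {red, gold}.
Block 2, plot 1: eliminating its block and plot leaves {red, gold}.
Block 2, plot 4: eliminating its block and plot leaves {red, gold}.
Block 3, plot 1: eliminating its block and plot leaves {red, green}.
Block 3, plot 2: eliminating its block and plot leaves {red}.
Block 4, plot 4: eliminating its block and plot leaves {green}.
Enumerating the assignments across these blanks that avoid any block or plot repeat gives 2 completions.

2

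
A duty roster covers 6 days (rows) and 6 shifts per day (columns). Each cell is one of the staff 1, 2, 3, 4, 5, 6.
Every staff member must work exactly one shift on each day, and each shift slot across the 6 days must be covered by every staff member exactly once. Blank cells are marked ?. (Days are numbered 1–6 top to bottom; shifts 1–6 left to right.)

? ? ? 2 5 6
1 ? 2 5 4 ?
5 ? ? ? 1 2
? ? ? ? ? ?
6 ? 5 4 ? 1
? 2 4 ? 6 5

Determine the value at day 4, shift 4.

Day 2, shift 6: day 2 has {1, 2, 4, 5} and shift 6 has {1, 2, 5, 6}, leaving only 3.
Day 2, shift 2: day 2 has {1, 2, 3, 4, 5} and shift 2 has {2}, leaving only 6.
Day 4, shift 6: day 4 has {} and shift 6 has {1, 2, 3, 5, 6}, leaving only 4.
Day 5, shift 2: day 5 has {1, 4, 5, 6} and shift 2 has {2, 6}, leaving only 3.
Day 3, shift 2: day 3 has {1, 2, 5} and shift 2 has {2, 3, 6}, leaving only 4.
Day 1, shift 2: day 1 has {2, 5, 6} and shift 2 has {2, 3, 4, 6}, leaving only 1.
Day 1, shift 3: day 1 has {1, 2, 5, 6} and shift 3 has {2, 4, 5}, leaving only 3.
Day 1, shift 1: day 1 has {1, 2, 3, 5, 6} and shift 1 has {1, 5, 6}, leaving only 4.
Day 3, shift 3: day 3 has {1, 2, 4, 5} and shift 3 has {2, 3, 4, 5}, leaving only 6.
Day 3, shift 4: day 3 has {1, 2, 4, 5, 6} and shift 4 has {2, 4, 5}, leaving only 3.
Day 4, shift 2: day 4 has {4} and shift 2 has {1, 2, 3, 4, 6}, leaving only 5.
Day 4, shift 3: day 4 has {4, 5} and shift 3 has {2, 3, 4, 5, 6}, leaving only 1.
Day 4 already has {1, 4, 5} and shift 4 already has {2, 3, 4, 5}, so day 4, shift 4 must be 6.

6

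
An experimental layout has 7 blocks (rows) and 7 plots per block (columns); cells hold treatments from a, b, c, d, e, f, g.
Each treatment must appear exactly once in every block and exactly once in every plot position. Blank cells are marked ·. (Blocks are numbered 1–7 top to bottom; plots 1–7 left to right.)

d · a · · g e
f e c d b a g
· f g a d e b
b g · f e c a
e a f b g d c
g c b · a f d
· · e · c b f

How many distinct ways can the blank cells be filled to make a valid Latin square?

1

Block 1, plot 2: eliminating its block and plot leaves {b}.
Block 1, plot 4: eliminating its block and plot leaves {c}.
Block 1, plot 5: eliminating its block and plot leaves {f}.
Block 3, plot 1: eliminating its block and plot leaves {c}.
Block 4, plot 3: eliminating its block and plot leaves {d}.
Block 6, plot 4: eliminating its block and plot leaves {e}.
Block 7, plot 1: eliminating its block and plot leaves {a}.
Block 7, plot 2: eliminating its block and plot leaves {d}.
Block 7, plot 4: eliminating its block and plot leaves {g}.
Only one assignment across all blanks avoids any block or plot repeat, giving 1 completion.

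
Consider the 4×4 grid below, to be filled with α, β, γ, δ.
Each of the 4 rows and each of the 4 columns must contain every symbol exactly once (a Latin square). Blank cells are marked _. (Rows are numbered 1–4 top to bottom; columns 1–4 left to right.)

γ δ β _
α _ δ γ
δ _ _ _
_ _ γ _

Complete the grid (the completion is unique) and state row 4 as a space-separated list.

Row 4, column 1: row 4 has {γ} and column 1 has {α, γ, δ}, leaving only β.
Row 4, column 2: row 4 has {β, γ} and column 2 has {δ}, leaving only α.
Row 4, column 4: row 4 has {α, β, γ} and column 4 has {γ}, leaving only δ.
So row 4 reads: β α γ δ.

β α γ δ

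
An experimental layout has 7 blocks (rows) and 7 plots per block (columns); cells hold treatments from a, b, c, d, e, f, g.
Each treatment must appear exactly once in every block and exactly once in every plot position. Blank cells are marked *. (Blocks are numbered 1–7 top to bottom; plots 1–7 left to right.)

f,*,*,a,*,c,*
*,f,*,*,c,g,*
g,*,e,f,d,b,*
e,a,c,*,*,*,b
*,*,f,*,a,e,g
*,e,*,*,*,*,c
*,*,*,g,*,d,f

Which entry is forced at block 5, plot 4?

Block 3, plot 2: block 3 has {b, d, e, f, g} and plot 2 has {a, e, f}, leaving only c.
Block 3, plot 7: block 3 has {b, c, d, e, f, g} and plot 7 has {b, c, f, g}, leaving only a.
Block 4, plot 4: block 4 has {a, b, c, e} and plot 4 has {a, f, g}, leaving only d.
Block 4, plot 6: block 4 has {a, b, c, d, e} and plot 6 has {b, c, d, e, g}, leaving only f.
Block 4, plot 5: block 4 has {a, b, c, d, e, f} and plot 5 has {a, c, d}, leaving only g.
Block 6, plot 4: block 6 has {c, e} and plot 4 has {a, d, f, g}, leaving only b.
Block 5 already has {a, e, f, g} and plot 4 already has {a, b, d, f, g}, so block 5, plot 4 must be c.

c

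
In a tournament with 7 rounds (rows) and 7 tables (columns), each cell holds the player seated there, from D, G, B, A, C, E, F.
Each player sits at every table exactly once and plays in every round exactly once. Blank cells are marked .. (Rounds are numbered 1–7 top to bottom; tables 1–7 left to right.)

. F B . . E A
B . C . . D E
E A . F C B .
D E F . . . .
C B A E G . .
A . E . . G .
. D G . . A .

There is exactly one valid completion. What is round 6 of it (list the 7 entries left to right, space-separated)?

A C E D B G F

Round 6, table 2: round 6 has {G, A, E} and table 2 has {D, B, A, E, F}, leaving only C.
Round 1, table 1: round 1 has {B, A, E, F} and table 1 has {D, B, A, C, E}, leaving only G.
Round 1, table 5: round 1 has {G, B, A, E, F} and table 5 has {G, C}, leaving only D.
Round 1, table 4: round 1 has {D, G, B, A, E, F} and table 4 has {E, F}, leaving only C.
Round 2, table 2: round 2 has {D, B, C, E} and table 2 has {D, B, A, C, E, F}, leaving only G.
Round 2, table 4: round 2 has {D, G, B, C, E} and table 4 has {C, E, F}, leaving only A.
Round 2, table 5: round 2 has {D, G, B, A, C, E} and table 5 has {D, G, C}, leaving only F.
Round 6, table 5: round 6 has {G, A, C, E} and table 5 has {D, G, C, F}, leaving only B.
Round 6, table 4: round 6 has {G, B, A, C, E} and table 4 has {A, C, E, F}, leaving only D.
Round 6, table 7: round 6 has {D, G, B, A, C, E} and table 7 has {A, E}, leaving only F.
So round 6 reads: A C E D B G F.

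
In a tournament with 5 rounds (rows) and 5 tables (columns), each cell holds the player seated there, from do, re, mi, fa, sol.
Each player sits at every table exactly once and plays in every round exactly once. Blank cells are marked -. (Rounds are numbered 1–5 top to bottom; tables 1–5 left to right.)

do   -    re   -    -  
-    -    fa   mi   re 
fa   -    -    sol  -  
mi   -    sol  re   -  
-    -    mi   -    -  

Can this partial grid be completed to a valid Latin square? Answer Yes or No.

No round or table among the givens repeats a symbol, and propagating forced cells runs into no contradiction.
One valid completion exists (for instance, do mi re fa sol / sol do fa mi re / fa re do sol mi / mi fa sol re do / re sol mi do fa).

Yes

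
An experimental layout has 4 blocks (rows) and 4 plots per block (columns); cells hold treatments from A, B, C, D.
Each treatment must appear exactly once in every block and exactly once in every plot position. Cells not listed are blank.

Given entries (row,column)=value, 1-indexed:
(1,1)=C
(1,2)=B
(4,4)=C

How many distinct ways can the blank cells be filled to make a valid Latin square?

Block 1, plot 3: eliminating its block and plot leaves {A, D}.
Block 1, plot 4: eliminating its block and plot leaves {A, D}.
Block 2, plot 1: eliminating its block and plot leaves {A, B, D}.
Block 2, plot 2: eliminating its block and plot leaves {A, C, D}.
Block 2, plot 3: eliminating its block and plot leaves {A, B, C, D}.
Block 2, plot 4: eliminating its block and plot leaves {A, B, D}.
Block 3, plot 1: eliminating its block and plot leaves {A, B, D}.
Block 3, plot 2: eliminating its block and plot leaves {A, C, D}.
Block 3, plot 3: eliminating its block and plot leaves {A, B, C, D}.
Block 3, plot 4: eliminating its block and plot leaves {A, B, D}.
Block 4, plot 1: eliminating its block and plot leaves {A, B, D}.
Block 4, plot 2: eliminating its block and plot leaves {A, D}.
Block 4, plot 3: eliminating its block and plot leaves {A, B, D}.
Enumerating the assignments across these blanks that avoid any block or plot repeat gives 16 completions.

16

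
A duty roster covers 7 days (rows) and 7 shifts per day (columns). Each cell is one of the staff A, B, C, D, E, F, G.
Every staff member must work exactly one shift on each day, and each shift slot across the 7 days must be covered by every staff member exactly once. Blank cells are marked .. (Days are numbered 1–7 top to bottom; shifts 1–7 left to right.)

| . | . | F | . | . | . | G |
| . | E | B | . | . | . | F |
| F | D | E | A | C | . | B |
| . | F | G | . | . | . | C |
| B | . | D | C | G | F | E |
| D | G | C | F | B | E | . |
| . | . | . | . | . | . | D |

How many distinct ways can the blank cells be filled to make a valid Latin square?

11

Day 1, shift 1: eliminating its day and shift leaves {A, C, E}.
Day 1, shift 2: eliminating its day and shift leaves {A, B, C}.
Day 1, shift 4: eliminating its day and shift leaves {B, D, E}.
Day 1, shift 5: eliminating its day and shift leaves {A, D, E}.
Day 1, shift 6: eliminating its day and shift leaves {A, B, C, D}.
Day 2, shift 1: eliminating its day and shift leaves {A, C, G}.
Day 2, shift 4: eliminating its day and shift leaves {D, G}.
Day 2, shift 5: eliminating its day and shift leaves {A, D}.
Day 2, shift 6: eliminating its day and shift leaves {A, C, D, G}.
Day 3, shift 6: eliminating its day and shift leaves {G}.
Day 4, shift 1: eliminating its day and shift leaves {A, E}.
Day 4, shift 4: eliminating its day and shift leaves {B, D, E}.
Day 4, shift 5: eliminating its day and shift leaves {A, D, E}.
Day 4, shift 6: eliminating its day and shift leaves {A, B, D}.
Day 5, shift 2: eliminating its day and shift leaves {A}.
Day 6, shift 7: eliminating its day and shift leaves {A}.
Day 7, shift 1: eliminating its day and shift leaves {A, C, E, G}.
Day 7, shift 2: eliminating its day and shift leaves {A, B, C}.
Day 7, shift 3: eliminating its day and shift leaves {A}.
Day 7, shift 4: eliminating its day and shift leaves {B, E, G}.
Day 7, shift 5: eliminating its day and shift leaves {A, E, F}.
Day 7, shift 6: eliminating its day and shift leaves {A, B, C, G}.
Enumerating the assignments across these blanks that avoid any day or shift repeat gives 11 completions.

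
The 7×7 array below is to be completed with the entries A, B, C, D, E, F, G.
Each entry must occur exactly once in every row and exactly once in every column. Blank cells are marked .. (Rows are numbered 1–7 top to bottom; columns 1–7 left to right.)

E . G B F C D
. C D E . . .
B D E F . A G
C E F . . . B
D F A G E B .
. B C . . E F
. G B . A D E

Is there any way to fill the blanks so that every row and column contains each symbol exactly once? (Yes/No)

No row or column among the givens repeats a symbol, and propagating forced cells runs into no contradiction.
One valid completion exists (for instance, E A G B F C D / G C D E B F A / B D E F C A G / C E F A D G B / D F A G E B C / A B C D G E F / F G B C A D E).

Yes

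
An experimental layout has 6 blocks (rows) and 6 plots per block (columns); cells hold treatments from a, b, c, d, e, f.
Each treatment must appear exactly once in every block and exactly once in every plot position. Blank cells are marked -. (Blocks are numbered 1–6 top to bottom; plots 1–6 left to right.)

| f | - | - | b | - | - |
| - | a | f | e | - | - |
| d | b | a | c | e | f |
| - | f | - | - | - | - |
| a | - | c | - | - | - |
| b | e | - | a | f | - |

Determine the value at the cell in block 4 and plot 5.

c

Block 2, plot 1: block 2 has {a, e, f} and plot 1 has {a, b, d, f}, leaving only c.
Block 4, plot 1: block 4 has {f} and plot 1 has {a, b, c, d, f}, leaving only e.
Block 4, plot 4: block 4 has {e, f} and plot 4 has {a, b, c, e}, leaving only d.
Block 4, plot 3: block 4 has {d, e, f} and plot 3 has {a, c, f}, leaving only b.
Block 5, plot 2: block 5 has {a, c} and plot 2 has {a, b, e, f}, leaving only d.
Block 1, plot 2: block 1 has {b, f} and plot 2 has {a, b, d, e, f}, leaving only c.
Block 5, plot 4: block 5 has {a, c, d} and plot 4 has {a, b, c, d, e}, leaving only f.
Block 5, plot 5: block 5 has {a, c, d, f} and plot 5 has {e, f}, leaving only b.
Block 2, plot 5: block 2 has {a, c, e, f} and plot 5 has {b, e, f}, leaving only d.
Block 1, plot 5: block 1 has {b, c, f} and plot 5 has {b, d, e, f}, leaving only a.
Block 4 already has {b, d, e, f} and plot 5 already has {a, b, d, e, f}, so block 4, plot 5 must be c.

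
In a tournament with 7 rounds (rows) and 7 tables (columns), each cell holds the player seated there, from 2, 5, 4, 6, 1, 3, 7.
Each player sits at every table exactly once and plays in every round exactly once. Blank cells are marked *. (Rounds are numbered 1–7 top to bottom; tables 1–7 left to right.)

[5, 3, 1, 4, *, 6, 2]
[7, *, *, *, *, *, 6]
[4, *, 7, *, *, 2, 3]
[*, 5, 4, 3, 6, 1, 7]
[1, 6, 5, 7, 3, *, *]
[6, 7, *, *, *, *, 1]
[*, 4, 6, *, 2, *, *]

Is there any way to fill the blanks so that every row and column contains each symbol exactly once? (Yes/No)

Round 1, table 5: round 1 has {2, 5, 4, 6, 1, 3} and table 5 has {2, 6, 3}, so it must be 7.
Round 3, table 2: round 3 has {2, 4, 3, 7} and table 2 has {5, 4, 6, 3, 7}, so it must be 1.
Round 2, table 2: round 2 has {6, 7} and table 2 has {5, 4, 6, 1, 3, 7}, so it must be 2.
Round 2, table 3: round 2 has {2, 6, 7} and table 3 has {5, 4, 6, 1, 7}, so it must be 3.
Round 3, table 5: round 3 has {2, 4, 1, 3, 7} and table 5 has {2, 6, 3, 7}, so it must be 5.
Round 3, table 4: round 3 has {2, 5, 4, 1, 3, 7} and table 4 has {4, 3, 7}, so it must be 6.
Round 4, table 1: round 4 has {5, 4, 6, 1, 3, 7} and table 1 has {5, 4, 6, 1, 7}, so it must be 2.
Round 5, table 6: round 5 has {5, 6, 1, 3, 7} and table 6 has {2, 6, 1}, so it must be 4.
Now round 5, table 7: round 5 together with table 7 already contain {2, 5, 4, 6, 1, 3, 7} — every symbol — so nothing can go there. The grid has no valid completion.

No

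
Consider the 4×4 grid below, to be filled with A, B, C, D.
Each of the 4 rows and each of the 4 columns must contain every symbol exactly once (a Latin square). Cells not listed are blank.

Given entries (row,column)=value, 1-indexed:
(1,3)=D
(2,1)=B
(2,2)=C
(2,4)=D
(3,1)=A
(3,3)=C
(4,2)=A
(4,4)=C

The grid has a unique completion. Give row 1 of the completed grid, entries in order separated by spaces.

C B D A

Row 1, column 1: row 1 has {D} and column 1 has {A, B}, leaving only C.
Row 1, column 2: row 1 has {C, D} and column 2 has {A, C}, leaving only B.
Row 1, column 4: row 1 has {B, C, D} and column 4 has {C, D}, leaving only A.
So row 1 reads: C B D A.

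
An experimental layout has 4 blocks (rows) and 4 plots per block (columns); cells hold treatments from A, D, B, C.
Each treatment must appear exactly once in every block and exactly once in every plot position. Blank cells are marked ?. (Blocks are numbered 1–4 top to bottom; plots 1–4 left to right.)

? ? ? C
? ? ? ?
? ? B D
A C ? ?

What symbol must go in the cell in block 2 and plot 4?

Block 3, plot 1: block 3 has {D, B} and plot 1 has {A}, leaving only C.
Block 3, plot 2: block 3 has {D, B, C} and plot 2 has {C}, leaving only A.
Block 4, plot 3: block 4 has {A, C} and plot 3 has {B}, leaving only D.
Block 1, plot 3: block 1 has {C} and plot 3 has {D, B}, leaving only A.
Block 2, plot 3: block 2 has {} and plot 3 has {A, D, B}, leaving only C.
Block 4, plot 4: block 4 has {A, D, C} and plot 4 has {D, C}, leaving only B.
Block 2 already has {C} and plot 4 already has {D, B, C}, so block 2, plot 4 must be A.

A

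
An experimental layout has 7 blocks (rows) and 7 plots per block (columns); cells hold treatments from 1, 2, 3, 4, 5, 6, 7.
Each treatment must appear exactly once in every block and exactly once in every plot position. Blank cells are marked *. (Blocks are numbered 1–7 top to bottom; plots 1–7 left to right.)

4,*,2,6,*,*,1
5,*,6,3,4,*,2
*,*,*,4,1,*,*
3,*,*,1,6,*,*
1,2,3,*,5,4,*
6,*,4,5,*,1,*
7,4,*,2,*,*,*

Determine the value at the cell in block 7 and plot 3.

1

Block 2, plot 6: block 2 has {2, 3, 4, 5, 6} and plot 6 has {1, 4}, leaving only 7.
Block 2, plot 2: block 2 has {2, 3, 4, 5, 6, 7} and plot 2 has {2, 4}, leaving only 1.
Block 3, plot 1: block 3 has {1, 4} and plot 1 has {1, 3, 4, 5, 6, 7}, leaving only 2.
Block 5, plot 4: block 5 has {1, 2, 3, 4, 5} and plot 4 has {1, 2, 3, 4, 5, 6}, leaving only 7.
Block 5, plot 7: block 5 has {1, 2, 3, 4, 5, 7} and plot 7 has {1, 2}, leaving only 6.
Block 7, plot 5: block 7 has {2, 4, 7} and plot 5 has {1, 4, 5, 6}, leaving only 3.
Block 1, plot 5: block 1 has {1, 2, 4, 6} and plot 5 has {1, 3, 4, 5, 6}, leaving only 7.
Block 6, plot 5: block 6 has {1, 4, 5, 6} and plot 5 has {1, 3, 4, 5, 6, 7}, leaving only 2.
Block 7, plot 7: block 7 has {2, 3, 4, 7} and plot 7 has {1, 2, 6}, leaving only 5.
Block 7 already has {2, 3, 4, 5, 7} and plot 3 already has {2, 3, 4, 6}, so block 7, plot 3 must be 1.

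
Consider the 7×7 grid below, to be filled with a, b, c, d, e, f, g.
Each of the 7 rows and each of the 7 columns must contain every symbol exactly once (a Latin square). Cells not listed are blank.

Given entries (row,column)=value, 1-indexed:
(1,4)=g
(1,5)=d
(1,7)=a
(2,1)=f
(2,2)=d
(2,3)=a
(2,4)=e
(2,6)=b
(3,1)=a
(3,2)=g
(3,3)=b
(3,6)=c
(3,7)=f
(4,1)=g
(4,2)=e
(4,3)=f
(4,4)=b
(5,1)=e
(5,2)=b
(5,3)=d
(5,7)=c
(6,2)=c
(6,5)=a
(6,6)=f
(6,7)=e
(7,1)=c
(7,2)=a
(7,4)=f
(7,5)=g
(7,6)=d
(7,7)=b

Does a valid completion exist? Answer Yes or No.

No

Row 1, column 1: row 1 has {a, d, g} and column 1 has {a, c, e, f, g}, so it must be b.
Row 1, column 2: row 1 has {a, b, d, g} and column 2 has {a, b, c, d, e, g}, so it must be f.
Row 1, column 6: row 1 has {a, b, d, f, g} and column 6 has {b, c, d, f}, so it must be e.
Row 1, column 3: row 1 has {a, b, d, e, f, g} and column 3 has {a, b, d, f}, so it must be c.
Row 2, column 5: row 2 has {a, b, d, e, f} and column 5 has {a, d, g}, so it must be c.
Now row 4, column 5: row 4 together with column 5 already contain {a, b, c, d, e, f, g} — every symbol — so nothing can go there. The grid has no valid completion.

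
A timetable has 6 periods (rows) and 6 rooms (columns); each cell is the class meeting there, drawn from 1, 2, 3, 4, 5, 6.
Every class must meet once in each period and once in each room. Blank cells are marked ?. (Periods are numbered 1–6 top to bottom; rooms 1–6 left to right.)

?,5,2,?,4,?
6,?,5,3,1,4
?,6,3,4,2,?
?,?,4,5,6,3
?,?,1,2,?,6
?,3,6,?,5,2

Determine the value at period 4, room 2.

Period 1, room 6: period 1 has {2, 4, 5} and room 6 has {2, 3, 4, 6}, leaving only 1.
Period 1, room 1: period 1 has {1, 2, 4, 5} and room 1 has {6}, leaving only 3.
Period 1, room 4: period 1 has {1, 2, 3, 4, 5} and room 4 has {2, 3, 4, 5}, leaving only 6.
Period 2, room 2: period 2 has {1, 3, 4, 5, 6} and room 2 has {3, 5, 6}, leaving only 2.
Period 4 already has {3, 4, 5, 6} and room 2 already has {2, 3, 5, 6}, so period 4, room 2 must be 1.

1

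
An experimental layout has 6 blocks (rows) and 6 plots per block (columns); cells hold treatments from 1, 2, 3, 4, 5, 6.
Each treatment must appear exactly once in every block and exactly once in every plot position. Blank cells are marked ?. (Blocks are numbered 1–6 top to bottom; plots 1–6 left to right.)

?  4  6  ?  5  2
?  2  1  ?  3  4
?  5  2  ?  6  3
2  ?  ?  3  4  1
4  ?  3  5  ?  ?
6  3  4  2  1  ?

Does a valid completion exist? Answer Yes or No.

No block or plot among the givens repeats a symbol, and propagating forced cells runs into no contradiction.
One valid completion exists (for instance, 3 4 6 1 5 2 / 5 2 1 6 3 4 / 1 5 2 4 6 3 / 2 6 5 3 4 1 / 4 1 3 5 2 6 / 6 3 4 2 1 5).

Yes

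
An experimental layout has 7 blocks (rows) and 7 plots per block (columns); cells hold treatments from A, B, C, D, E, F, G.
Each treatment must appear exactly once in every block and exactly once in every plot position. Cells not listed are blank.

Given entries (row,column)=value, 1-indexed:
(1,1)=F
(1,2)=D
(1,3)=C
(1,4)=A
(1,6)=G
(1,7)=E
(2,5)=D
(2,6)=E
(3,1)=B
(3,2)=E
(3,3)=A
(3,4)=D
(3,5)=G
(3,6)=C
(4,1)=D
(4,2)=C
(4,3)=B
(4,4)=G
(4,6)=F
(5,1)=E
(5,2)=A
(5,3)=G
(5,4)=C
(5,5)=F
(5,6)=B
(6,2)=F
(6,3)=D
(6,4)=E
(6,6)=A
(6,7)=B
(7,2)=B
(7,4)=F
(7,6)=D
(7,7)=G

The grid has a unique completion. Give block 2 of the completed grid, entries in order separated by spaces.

A G F B D E C

Block 2, plot 2: block 2 has {D, E} and plot 2 has {A, B, C, D, E, F}, leaving only G.
Block 2, plot 3: block 2 has {D, E, G} and plot 3 has {A, B, C, D, G}, leaving only F.
Block 2, plot 4: block 2 has {D, E, F, G} and plot 4 has {A, C, D, E, F, G}, leaving only B.
Block 1, plot 5: block 1 has {A, C, D, E, F, G} and plot 5 has {D, F, G}, leaving only B.
Block 3, plot 7: block 3 has {A, B, C, D, E, G} and plot 7 has {B, E, G}, leaving only F.
Block 4, plot 7: block 4 has {B, C, D, F, G} and plot 7 has {B, E, F, G}, leaving only A.
Block 2, plot 7: block 2 has {B, D, E, F, G} and plot 7 has {A, B, E, F, G}, leaving only C.
Block 2, plot 1: block 2 has {B, C, D, E, F, G} and plot 1 has {B, D, E, F}, leaving only A.
So block 2 reads: A G F B D E C.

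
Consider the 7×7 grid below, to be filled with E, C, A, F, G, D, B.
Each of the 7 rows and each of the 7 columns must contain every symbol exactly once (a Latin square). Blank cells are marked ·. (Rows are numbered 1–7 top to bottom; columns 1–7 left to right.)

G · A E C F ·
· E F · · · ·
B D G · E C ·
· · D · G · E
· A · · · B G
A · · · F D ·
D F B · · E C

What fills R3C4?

Row 1, column 2: row 1 has {E, C, A, F, G} and column 2 has {E, A, F, D}, leaving only B.
Row 1, column 7: row 1 has {E, C, A, F, G, B} and column 7 has {E, C, G}, leaving only D.
Row 2, column 1: row 2 has {E, F} and column 1 has {A, G, D, B}, leaving only C.
Row 4, column 1: row 4 has {E, G, D} and column 1 has {C, A, G, D, B}, leaving only F.
Row 4, column 2: row 4 has {E, F, G, D} and column 2 has {E, A, F, D, B}, leaving only C.
Row 4, column 6: row 4 has {E, C, F, G, D} and column 6 has {E, C, F, D, B}, leaving only A.
Row 2, column 6: row 2 has {E, C, F} and column 6 has {E, C, A, F, D, B}, leaving only G.
Row 4, column 4: row 4 has {E, C, A, F, G, D} and column 4 has {E}, leaving only B.
Row 5, column 1: row 5 has {A, G, B} and column 1 has {C, A, F, G, D, B}, leaving only E.
Row 5, column 3: row 5 has {E, A, G, B} and column 3 has {A, F, G, D, B}, leaving only C.
Row 5, column 5: row 5 has {E, C, A, G, B} and column 5 has {E, C, F, G}, leaving only D.
Row 5, column 4: row 5 has {E, C, A, G, D, B} and column 4 has {E, B}, leaving only F.
Row 3 already has {E, C, G, D, B} and column 4 already has {E, F, B}, so row 3, column 4 must be A.

A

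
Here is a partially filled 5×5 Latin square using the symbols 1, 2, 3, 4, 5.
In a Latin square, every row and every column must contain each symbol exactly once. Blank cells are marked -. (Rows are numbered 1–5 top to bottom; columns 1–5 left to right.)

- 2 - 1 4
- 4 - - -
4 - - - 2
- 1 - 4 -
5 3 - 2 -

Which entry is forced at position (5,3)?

Row 1, column 1: row 1 has {1, 2, 4} and column 1 has {4, 5}, leaving only 3.
Row 1, column 3: row 1 has {1, 2, 3, 4} and column 3 has {}, leaving only 5.
Row 3, column 2: row 3 has {2, 4} and column 2 has {1, 2, 3, 4}, leaving only 5.
Row 3, column 4: row 3 has {2, 4, 5} and column 4 has {1, 2, 4}, leaving only 3.
Row 2, column 4: row 2 has {4} and column 4 has {1, 2, 3, 4}, leaving only 5.
Row 3, column 3: row 3 has {2, 3, 4, 5} and column 3 has {5}, leaving only 1.
Row 5 already has {2, 3, 5} and column 3 already has {1, 5}, so row 5, column 3 must be 4.

4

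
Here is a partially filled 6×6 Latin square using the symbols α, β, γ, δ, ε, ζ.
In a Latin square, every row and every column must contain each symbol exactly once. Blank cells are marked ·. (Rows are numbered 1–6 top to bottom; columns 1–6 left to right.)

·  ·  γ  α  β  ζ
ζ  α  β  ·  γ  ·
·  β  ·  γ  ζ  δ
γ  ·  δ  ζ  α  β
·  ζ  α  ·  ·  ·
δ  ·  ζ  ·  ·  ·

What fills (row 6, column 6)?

Row 1, column 1: row 1 has {α, β, γ, ζ} and column 1 has {γ, δ, ζ}, leaving only ε.
Row 1, column 2: row 1 has {α, β, γ, ε, ζ} and column 2 has {α, β, ζ}, leaving only δ.
Row 2, column 6: row 2 has {α, β, γ, ζ} and column 6 has {β, δ, ζ}, leaving only ε.
Row 2, column 4: row 2 has {α, β, γ, ε, ζ} and column 4 has {α, γ, ζ}, leaving only δ.
Row 3, column 1: row 3 has {β, γ, δ, ζ} and column 1 has {γ, δ, ε, ζ}, leaving only α.
Row 3, column 3: row 3 has {α, β, γ, δ, ζ} and column 3 has {α, β, γ, δ, ζ}, leaving only ε.
Row 4, column 2: row 4 has {α, β, γ, δ, ζ} and column 2 has {α, β, δ, ζ}, leaving only ε.
Row 5, column 1: row 5 has {α, ζ} and column 1 has {α, γ, δ, ε, ζ}, leaving only β.
Row 5, column 4: row 5 has {α, β, ζ} and column 4 has {α, γ, δ, ζ}, leaving only ε.
Row 5, column 5: row 5 has {α, β, ε, ζ} and column 5 has {α, β, γ, ζ}, leaving only δ.
Row 5, column 6: row 5 has {α, β, δ, ε, ζ} and column 6 has {β, δ, ε, ζ}, leaving only γ.
Row 6 already has {δ, ζ} and column 6 already has {β, γ, δ, ε, ζ}, so row 6, column 6 must be α.

α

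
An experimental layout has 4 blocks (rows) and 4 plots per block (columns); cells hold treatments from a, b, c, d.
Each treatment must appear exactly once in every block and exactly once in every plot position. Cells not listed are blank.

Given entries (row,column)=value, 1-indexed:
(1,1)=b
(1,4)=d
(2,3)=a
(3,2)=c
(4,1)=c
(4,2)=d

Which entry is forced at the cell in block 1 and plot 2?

a

Block 1 already has {b, d} and plot 2 already has {c, d}, so block 1, plot 2 must be a.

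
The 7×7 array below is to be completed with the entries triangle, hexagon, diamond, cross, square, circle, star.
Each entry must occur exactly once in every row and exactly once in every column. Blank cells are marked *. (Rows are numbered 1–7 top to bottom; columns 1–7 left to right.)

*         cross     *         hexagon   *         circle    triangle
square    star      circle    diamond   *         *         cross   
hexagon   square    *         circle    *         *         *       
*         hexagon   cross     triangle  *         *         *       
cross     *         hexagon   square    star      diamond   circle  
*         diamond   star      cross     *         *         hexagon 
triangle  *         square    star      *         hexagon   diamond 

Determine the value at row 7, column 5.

cross

Row 1, column 3: row 1 has {triangle, hexagon, cross, circle} and column 3 has {hexagon, cross, square, circle, star}, leaving only diamond.
Row 1, column 1: row 1 has {triangle, hexagon, diamond, cross, circle} and column 1 has {triangle, hexagon, cross, square}, leaving only star.
Row 1, column 5: row 1 has {triangle, hexagon, diamond, cross, circle, star} and column 5 has {star}, leaving only square.
Row 2, column 6: row 2 has {diamond, cross, square, circle, star} and column 6 has {hexagon, diamond, circle}, leaving only triangle.
Row 2, column 5: row 2 has {triangle, diamond, cross, square, circle, star} and column 5 has {square, star}, leaving only hexagon.
Row 3, column 3: row 3 has {hexagon, square, circle} and column 3 has {hexagon, diamond, cross, square, circle, star}, leaving only triangle.
Row 3, column 7: row 3 has {triangle, hexagon, square, circle} and column 7 has {triangle, hexagon, diamond, cross, circle}, leaving only star.
Row 3, column 6: row 3 has {triangle, hexagon, square, circle, star} and column 6 has {triangle, hexagon, diamond, circle}, leaving only cross.
Row 3, column 5: row 3 has {triangle, hexagon, cross, square, circle, star} and column 5 has {hexagon, square, star}, leaving only diamond.
Row 4, column 5: row 4 has {triangle, hexagon, cross} and column 5 has {hexagon, diamond, square, star}, leaving only circle.
Row 7 already has {triangle, hexagon, diamond, square, star} and column 5 already has {hexagon, diamond, square, circle, star}, so row 7, column 5 must be cross.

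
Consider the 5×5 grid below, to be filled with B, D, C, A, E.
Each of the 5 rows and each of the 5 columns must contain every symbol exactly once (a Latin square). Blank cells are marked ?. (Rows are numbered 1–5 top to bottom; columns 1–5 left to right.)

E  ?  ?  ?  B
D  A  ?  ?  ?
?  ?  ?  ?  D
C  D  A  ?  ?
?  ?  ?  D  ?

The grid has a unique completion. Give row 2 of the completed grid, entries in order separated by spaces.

Row 1, column 2: row 1 has {B, E} and column 2 has {D, A}, leaving only C.
Row 1, column 3: row 1 has {B, C, E} and column 3 has {A}, leaving only D.
Row 1, column 4: row 1 has {B, D, C, E} and column 4 has {D}, leaving only A.
Row 4, column 5: row 4 has {D, C, A} and column 5 has {B, D}, leaving only E.
Row 2, column 5: row 2 has {D, A} and column 5 has {B, D, E}, leaving only C.
Row 4, column 4: row 4 has {D, C, A, E} and column 4 has {D, A}, leaving only B.
Row 2, column 4: row 2 has {D, C, A} and column 4 has {B, D, A}, leaving only E.
Row 2, column 3: row 2 has {D, C, A, E} and column 3 has {D, A}, leaving only B.
So row 2 reads: D A B E C.

D A B E C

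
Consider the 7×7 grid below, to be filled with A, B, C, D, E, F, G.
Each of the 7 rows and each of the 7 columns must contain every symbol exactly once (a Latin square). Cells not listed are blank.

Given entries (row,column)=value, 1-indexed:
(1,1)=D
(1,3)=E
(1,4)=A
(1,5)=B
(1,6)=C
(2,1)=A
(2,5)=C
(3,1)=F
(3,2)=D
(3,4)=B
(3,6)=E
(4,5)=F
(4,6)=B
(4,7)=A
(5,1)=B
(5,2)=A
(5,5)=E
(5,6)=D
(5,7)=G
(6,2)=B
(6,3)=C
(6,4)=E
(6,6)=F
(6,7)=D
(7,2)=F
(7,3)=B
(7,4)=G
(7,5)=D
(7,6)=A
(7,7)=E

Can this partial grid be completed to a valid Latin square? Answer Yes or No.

Yes

No row or column among the givens repeats a symbol, and propagating forced cells runs into no contradiction.
One valid completion exists (for instance, D G E A B C F / A E D F C G B / F D A B G E C / E C G D F B A / B A F C E D G / G B C E A F D / C F B G D A E).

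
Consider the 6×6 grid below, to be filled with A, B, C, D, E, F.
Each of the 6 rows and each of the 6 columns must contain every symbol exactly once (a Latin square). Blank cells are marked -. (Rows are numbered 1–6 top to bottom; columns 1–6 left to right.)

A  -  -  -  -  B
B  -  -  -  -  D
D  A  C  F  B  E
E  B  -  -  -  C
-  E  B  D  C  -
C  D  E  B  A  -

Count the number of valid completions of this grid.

Row 1, column 2: eliminating its row and column leaves {C, F}.
Row 1, column 3: eliminating its row and column leaves {D, F}.
Row 1, column 4: eliminating its row and column leaves {C, E}.
Row 1, column 5: eliminating its row and column leaves {D, E, F}.
Row 2, column 2: eliminating its row and column leaves {C, F}.
Row 2, column 3: eliminating its row and column leaves {A, F}.
Row 2, column 4: eliminating its row and column leaves {A, C, E}.
Row 2, column 5: eliminating its row and column leaves {E, F}.
Row 4, column 3: eliminating its row and column leaves {A, D, F}.
Row 4, column 4: eliminating its row and column leaves {A}.
Row 4, column 5: eliminating its row and column leaves {D, F}.
Row 5, column 1: eliminating its row and column leaves {F}.
Row 5, column 6: eliminating its row and column leaves {A, F}.
Row 6, column 6: eliminating its row and column leaves {F}.
Enumerating the assignments across these blanks that avoid any row or column repeat gives 3 completions.

3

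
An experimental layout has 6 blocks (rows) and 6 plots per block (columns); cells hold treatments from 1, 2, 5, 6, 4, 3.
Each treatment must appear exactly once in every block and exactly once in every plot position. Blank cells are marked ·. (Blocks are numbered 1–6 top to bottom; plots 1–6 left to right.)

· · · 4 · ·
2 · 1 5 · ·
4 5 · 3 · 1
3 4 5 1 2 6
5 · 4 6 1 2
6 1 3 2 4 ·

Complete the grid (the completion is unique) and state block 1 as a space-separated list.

Block 1, plot 1: block 1 has {4} and plot 1 has {2, 5, 6, 4, 3}, leaving only 1.
Block 3, plot 5: block 3 has {1, 5, 4, 3} and plot 5 has {1, 2, 4}, leaving only 6.
Block 2, plot 5: block 2 has {1, 2, 5} and plot 5 has {1, 2, 6, 4}, leaving only 3.
Block 1, plot 5: block 1 has {1, 4} and plot 5 has {1, 2, 6, 4, 3}, leaving only 5.
Block 1, plot 6: block 1 has {1, 5, 4} and plot 6 has {1, 2, 6}, leaving only 3.
Block 2, plot 2: block 2 has {1, 2, 5, 3} and plot 2 has {1, 5, 4}, leaving only 6.
Block 1, plot 2: block 1 has {1, 5, 4, 3} and plot 2 has {1, 5, 6, 4}, leaving only 2.
Block 1, plot 3: block 1 has {1, 2, 5, 4, 3} and plot 3 has {1, 5, 4, 3}, leaving only 6.
So block 1 reads: 1 2 6 4 5 3.

1 2 6 4 5 3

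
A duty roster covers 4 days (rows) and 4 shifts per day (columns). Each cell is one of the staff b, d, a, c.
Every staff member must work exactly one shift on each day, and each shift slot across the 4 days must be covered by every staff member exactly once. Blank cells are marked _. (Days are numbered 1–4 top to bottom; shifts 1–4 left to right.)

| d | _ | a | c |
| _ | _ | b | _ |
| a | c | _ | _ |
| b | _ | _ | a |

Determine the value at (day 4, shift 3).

c

Day 1, shift 2: day 1 has {d, a, c} and shift 2 has {c}, leaving only b.
Day 2, shift 1: day 2 has {b} and shift 1 has {b, d, a}, leaving only c.
Day 2, shift 4: day 2 has {b, c} and shift 4 has {a, c}, leaving only d.
Day 2, shift 2: day 2 has {b, d, c} and shift 2 has {b, c}, leaving only a.
Day 3, shift 3: day 3 has {a, c} and shift 3 has {b, a}, leaving only d.
Day 4 already has {b, a} and shift 3 already has {b, d, a}, so day 4, shift 3 must be c.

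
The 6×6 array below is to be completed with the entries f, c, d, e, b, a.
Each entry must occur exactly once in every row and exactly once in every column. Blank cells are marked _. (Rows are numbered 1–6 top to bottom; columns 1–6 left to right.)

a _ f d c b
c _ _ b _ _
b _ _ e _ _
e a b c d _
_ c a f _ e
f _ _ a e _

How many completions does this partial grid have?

Row 1, column 2: eliminating its row and column leaves {e}.
Row 2, column 2: eliminating its row and column leaves {f, d, e}.
Row 2, column 3: eliminating its row and column leaves {d, e}.
Row 2, column 5: eliminating its row and column leaves {f, a}.
Row 2, column 6: eliminating its row and column leaves {f, d, a}.
Row 3, column 2: eliminating its row and column leaves {f, d}.
Row 3, column 3: eliminating its row and column leaves {c, d}.
Row 3, column 5: eliminating its row and column leaves {f, a}.
Row 3, column 6: eliminating its row and column leaves {f, c, d, a}.
Row 4, column 6: eliminating its row and column leaves {f}.
Row 5, column 1: eliminating its row and column leaves {d}.
Row 5, column 5: eliminating its row and column leaves {b}.
Row 6, column 2: eliminating its row and column leaves {d, b}.
Row 6, column 3: eliminating its row and column leaves {c, d}.
Row 6, column 6: eliminating its row and column leaves {c, d}.
Enumerating the assignments across these blanks that avoid any row or column repeat gives 3 completions.

3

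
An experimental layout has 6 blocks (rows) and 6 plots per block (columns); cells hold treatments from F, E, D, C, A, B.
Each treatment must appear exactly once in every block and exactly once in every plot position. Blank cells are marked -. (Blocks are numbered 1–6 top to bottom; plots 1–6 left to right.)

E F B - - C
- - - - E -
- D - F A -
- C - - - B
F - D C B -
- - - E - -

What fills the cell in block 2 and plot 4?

Block 1, plot 5: block 1 has {F, E, C, B} and plot 5 has {E, A, B}, leaving only D.
Block 1, plot 4: block 1 has {F, E, D, C, B} and plot 4 has {F, E, C}, leaving only A.
Block 3, plot 6: block 3 has {F, D, A} and plot 6 has {C, B}, leaving only E.
Block 3, plot 3: block 3 has {F, E, D, A} and plot 3 has {D, B}, leaving only C.
Block 3, plot 1: block 3 has {F, E, D, C, A} and plot 1 has {F, E}, leaving only B.
Block 4, plot 4: block 4 has {C, B} and plot 4 has {F, E, C, A}, leaving only D.
Block 2 already has {E} and plot 4 already has {F, E, D, C, A}, so block 2, plot 4 must be B.

B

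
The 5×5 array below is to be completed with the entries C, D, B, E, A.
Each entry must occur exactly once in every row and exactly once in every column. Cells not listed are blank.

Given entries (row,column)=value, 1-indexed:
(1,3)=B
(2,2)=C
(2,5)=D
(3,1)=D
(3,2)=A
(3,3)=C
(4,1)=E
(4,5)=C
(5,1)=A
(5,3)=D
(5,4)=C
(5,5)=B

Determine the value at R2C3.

E

Row 1, column 1: row 1 has {B} and column 1 has {D, E, A}, leaving only C.
Row 2, column 1: row 2 has {C, D} and column 1 has {C, D, E, A}, leaving only B.
Row 3, column 5: row 3 has {C, D, A} and column 5 has {C, D, B}, leaving only E.
Row 1, column 5: row 1 has {C, B} and column 5 has {C, D, B, E}, leaving only A.
Row 3, column 4: row 3 has {C, D, E, A} and column 4 has {C}, leaving only B.
Row 4, column 3: row 4 has {C, E} and column 3 has {C, D, B}, leaving only A.
Row 2 already has {C, D, B} and column 3 already has {C, D, B, A}, so row 2, column 3 must be E.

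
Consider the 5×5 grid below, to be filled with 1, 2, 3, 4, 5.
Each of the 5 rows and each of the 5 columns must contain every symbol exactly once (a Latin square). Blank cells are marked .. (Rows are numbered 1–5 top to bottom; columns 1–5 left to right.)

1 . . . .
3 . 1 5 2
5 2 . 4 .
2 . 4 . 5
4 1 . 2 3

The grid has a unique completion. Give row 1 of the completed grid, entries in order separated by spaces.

1 5 2 3 4

Row 1, column 4: row 1 has {1} and column 4 has {2, 4, 5}, leaving only 3.
Row 1, column 5: row 1 has {1, 3} and column 5 has {2, 3, 5}, leaving only 4.
Row 1, column 2: row 1 has {1, 3, 4} and column 2 has {1, 2}, leaving only 5.
Row 1, column 3: row 1 has {1, 3, 4, 5} and column 3 has {1, 4}, leaving only 2.
So row 1 reads: 1 5 2 3 4.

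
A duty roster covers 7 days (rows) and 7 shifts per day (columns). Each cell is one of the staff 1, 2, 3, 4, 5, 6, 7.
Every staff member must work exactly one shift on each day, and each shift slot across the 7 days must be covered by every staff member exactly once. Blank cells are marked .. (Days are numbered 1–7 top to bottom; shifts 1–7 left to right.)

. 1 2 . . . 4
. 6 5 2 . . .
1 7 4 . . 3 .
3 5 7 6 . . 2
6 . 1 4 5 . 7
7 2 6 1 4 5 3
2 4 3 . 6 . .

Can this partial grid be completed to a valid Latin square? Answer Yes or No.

Yes

No day or shift among the givens repeats a symbol, and propagating forced cells runs into no contradiction.
One valid completion exists (for instance, 5 1 2 3 7 6 4 / 4 6 5 2 3 7 1 / 1 7 4 5 2 3 6 / 3 5 7 6 1 4 2 / 6 3 1 4 5 2 7 / 7 2 6 1 4 5 3 / 2 4 3 7 6 1 5).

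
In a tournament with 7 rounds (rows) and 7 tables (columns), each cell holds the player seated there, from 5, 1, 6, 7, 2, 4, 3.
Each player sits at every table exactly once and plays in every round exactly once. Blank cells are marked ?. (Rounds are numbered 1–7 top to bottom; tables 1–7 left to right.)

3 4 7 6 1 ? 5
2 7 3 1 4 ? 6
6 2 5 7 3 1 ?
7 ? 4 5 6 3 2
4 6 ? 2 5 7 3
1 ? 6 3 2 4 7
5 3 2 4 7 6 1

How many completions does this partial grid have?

1

Round 1, table 6: eliminating its round and table leaves {2}.
Round 2, table 6: eliminating its round and table leaves {5}.
Round 3, table 7: eliminating its round and table leaves {4}.
Round 4, table 2: eliminating its round and table leaves {1}.
Round 5, table 3: eliminating its round and table leaves {1}.
Round 6, table 2: eliminating its round and table leaves {5}.
Only one assignment across all blanks avoids any round or table repeat, giving 1 completion.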